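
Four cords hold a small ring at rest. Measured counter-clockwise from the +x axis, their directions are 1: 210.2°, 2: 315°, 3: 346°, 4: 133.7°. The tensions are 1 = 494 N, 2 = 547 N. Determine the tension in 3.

T_3 ≈ 876 N

Resolve: ΣF_x = 494 cos 210.2° + 547 cos 315° + T_3 cos 346° + T_4 cos 133.7° = 0.
        ΣF_y = 494 sin 210.2° + 547 sin 315° + T_3 sin 346° + T_4 sin 133.7° = 0.
The known terms sum to (-40.16, -635.3) N, so 0.9703 T_3 − 0.6909 T_4 = 40.16 and -0.2419 T_3 + 0.7230 T_4 = 635.3.
Solving simultaneously: T_3 = 875.7 N, T_4 = 1172 N.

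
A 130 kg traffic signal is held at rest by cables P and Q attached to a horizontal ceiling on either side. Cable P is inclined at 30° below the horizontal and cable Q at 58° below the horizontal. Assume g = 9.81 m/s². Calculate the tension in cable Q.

Weight W = 130 × 9.81 = 1275 N acts straight down.
Horizontal: T_P cos 30° = T_Q cos 58°  →  T_P = 0.6119 T_Q.
Vertical: T_P sin 30° + T_Q sin 58° = 1275.
Substituting the horizontal relation into the vertical equation gives 1.154 T_Q = 1275, so T_Q = 1105 N.

T_Q ≈ 1110 N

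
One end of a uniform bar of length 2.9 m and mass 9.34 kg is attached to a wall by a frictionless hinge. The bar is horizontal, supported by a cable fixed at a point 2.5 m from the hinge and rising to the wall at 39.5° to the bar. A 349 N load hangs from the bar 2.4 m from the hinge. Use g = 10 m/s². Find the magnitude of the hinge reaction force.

Take torques about the hinge: T sin 39.5° · 2.5 = 9.34×10×1.45 + 349×2.4 = 973.03 N·m.
So T = 973.03 / (0.6361 × 2.5) = 611.89 N.
ΣF_x = 0: H_x = T cos 39.5° = 472.15 N.
ΣF_y = 0: H_y = (9.34×10 + 349) − T sin 39.5° = 442.4 − 389.21 = 53.188 N.
|H| = √(H_x² + H_y²) = √((472.15)² + (53.188)²) = 475.14 N.

|H| ≈ 475 N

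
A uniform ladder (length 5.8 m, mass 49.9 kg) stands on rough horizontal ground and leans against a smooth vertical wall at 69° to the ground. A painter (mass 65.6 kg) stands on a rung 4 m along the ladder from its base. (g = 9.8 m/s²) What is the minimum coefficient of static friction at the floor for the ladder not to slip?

ΣF_y = 0: N_floor = 49.9×9.8 + 65.6×9.8 = 1131.9 N.
Torques about the foot: N_wall · 5.8 sin 69° = 49.9×9.8×2.9 cos 69° + 65.6×9.8×4 cos 69° → N_wall = 264.05 N.
ΣF_x = 0: f_floor = N_wall = 264.05 N.
μ_min = f_floor / N_floor = 264.05 / 1131.9 = 0.2333.

μ_min ≈ 0.233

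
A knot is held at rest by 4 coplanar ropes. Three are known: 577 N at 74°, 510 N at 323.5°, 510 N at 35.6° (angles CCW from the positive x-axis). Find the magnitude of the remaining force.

Sum the known components: ΣF_x = 983.7 N, ΣF_y = 548.2 N.
For equilibrium the remaining force must supply (−ΣF_x, −ΣF_y) = (-983.7, -548.2) N.
Magnitude = √((-983.7)² + (-548.2)²) = 1126 N; direction = atan2(-548.2, -983.7) = 209.1°.

F ≈ 1130 N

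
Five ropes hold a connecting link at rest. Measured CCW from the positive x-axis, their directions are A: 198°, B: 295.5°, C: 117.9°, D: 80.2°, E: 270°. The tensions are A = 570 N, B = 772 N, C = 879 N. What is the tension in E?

T_E ≈ 3500 N

Resolve: ΣF_x = 570 cos 198° + 772 cos 295.5° + 879 cos 117.9° + T_D cos 80.2° + T_E cos 270° = 0.
        ΣF_y = 570 sin 198° + 772 sin 295.5° + 879 sin 117.9° + T_D sin 80.2° + T_E sin 270° = 0.
The known terms sum to (-621.1, -96.11) N, so 0.1702 T_D + 0.0000 T_E = 621.1 and 0.9854 T_D − 1.0000 T_E = 96.11.
Solving simultaneously: T_D = 3649 N, T_E = 3499 N.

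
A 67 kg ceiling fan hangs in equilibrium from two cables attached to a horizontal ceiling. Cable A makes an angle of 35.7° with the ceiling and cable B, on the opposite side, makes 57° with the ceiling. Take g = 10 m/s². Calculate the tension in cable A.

Weight W = 67 × 10 = 670 N acts straight down.
Horizontal: T_A cos 35.7° = T_B cos 57°  →  T_B = 1.491 T_A.
Vertical: T_A sin 35.7° + T_B sin 57° = 670.
Substituting the horizontal relation into the vertical equation gives 1.834 T_A = 670, so T_A = 365.3 N.

T_A ≈ 365 N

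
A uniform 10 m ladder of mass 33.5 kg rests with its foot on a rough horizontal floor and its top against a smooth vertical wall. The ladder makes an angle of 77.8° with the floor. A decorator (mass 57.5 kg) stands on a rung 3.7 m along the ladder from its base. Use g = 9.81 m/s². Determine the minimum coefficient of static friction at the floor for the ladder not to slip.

ΣF_y = 0: N_floor = 33.5×9.81 + 57.5×9.81 = 892.71 N.
Torques about the foot: N_wall · 10 sin 77.8° = 33.5×9.81×5 cos 77.8° + 57.5×9.81×3.7 cos 77.8° → N_wall = 80.651 N.
ΣF_x = 0: f_floor = N_wall = 80.651 N.
μ_min = f_floor / N_floor = 80.651 / 892.71 = 0.09034.

μ_min ≈ 0.0903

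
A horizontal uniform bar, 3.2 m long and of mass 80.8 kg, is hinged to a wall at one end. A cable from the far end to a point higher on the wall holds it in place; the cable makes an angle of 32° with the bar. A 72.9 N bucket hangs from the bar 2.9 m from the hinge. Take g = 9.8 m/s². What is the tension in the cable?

T ≈ 872 N

Take torques about the hinge: T sin 32° · 3.2 = 80.8×9.8×1.6 + 72.9×2.9 = 1478.4 N·m.
So T = 1478.4 / (0.5299 × 3.2) = 871.8 N.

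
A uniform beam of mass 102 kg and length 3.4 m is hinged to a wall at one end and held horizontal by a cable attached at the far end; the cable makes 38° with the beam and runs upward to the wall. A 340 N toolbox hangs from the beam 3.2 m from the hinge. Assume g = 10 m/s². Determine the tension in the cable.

Take torques about the hinge: T sin 38° · 3.4 = 102×10×1.7 + 340×3.2 = 2822 N·m.
So T = 2822 / (0.6157 × 3.4) = 1348.1 N.

T ≈ 1350 N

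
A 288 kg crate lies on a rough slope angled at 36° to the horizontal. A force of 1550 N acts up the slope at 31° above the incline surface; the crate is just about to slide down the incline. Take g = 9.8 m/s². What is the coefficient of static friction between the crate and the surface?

μ ≈ 0.222

On the verge of sliding down the incline, friction is at its maximum μN and acts up the slope.
Perpendicular to incline: N = W cos 36° − P sin 31° = 2283 − 798.3 = 1485 N.
Along incline: P cos 31° + μN = W sin 36° → μ = (W sin 36° − P cos 31°) / N = 0.2225.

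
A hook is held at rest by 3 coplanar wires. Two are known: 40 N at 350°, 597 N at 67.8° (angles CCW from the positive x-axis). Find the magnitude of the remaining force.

Sum the known components: ΣF_x = 265 N, ΣF_y = 545.8 N.
For equilibrium the remaining force must supply (−ΣF_x, −ΣF_y) = (-265, -545.8) N.
Magnitude = √((-265)² + (-545.8)²) = 606.7 N; direction = atan2(-545.8, -265) = 244.1°.

F ≈ 607 N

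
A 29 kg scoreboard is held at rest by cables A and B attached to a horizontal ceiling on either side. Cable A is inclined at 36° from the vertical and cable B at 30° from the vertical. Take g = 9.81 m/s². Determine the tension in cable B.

Angles from the horizontal: cable A is 90° − 36° = 54°, cable B is 90° − 30° = 60°.
Weight W = 29 × 9.81 = 284.5 N acts straight down.
Horizontal: T_A cos 54° = T_B cos 60°  →  T_A = 0.8507 T_B.
Vertical: T_A sin 54° + T_B sin 60° = 284.5.
Substituting the horizontal relation into the vertical equation gives 1.554 T_B = 284.5, so T_B = 183 N.

T_B ≈ 183 N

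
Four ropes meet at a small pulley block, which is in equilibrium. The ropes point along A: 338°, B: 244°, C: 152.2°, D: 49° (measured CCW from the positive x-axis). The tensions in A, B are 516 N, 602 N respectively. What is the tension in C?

Resolve: ΣF_x = 516 cos 338° + 602 cos 244° + T_C cos 152.2° + T_D cos 49° = 0.
        ΣF_y = 516 sin 338° + 602 sin 244° + T_C sin 152.2° + T_D sin 49° = 0.
The known terms sum to (214.5, -734.4) N, so -0.8846 T_C + 0.6561 T_D = -214.5 and 0.4664 T_C + 0.7547 T_D = 734.4.
Solving simultaneously: T_C = 661.2 N, T_D = 564.5 N.

T_C ≈ 661 N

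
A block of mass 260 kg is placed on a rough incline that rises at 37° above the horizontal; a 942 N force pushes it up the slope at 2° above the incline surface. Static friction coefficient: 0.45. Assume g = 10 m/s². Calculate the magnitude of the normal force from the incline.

N ≈ 2040 N

Axes along / perpendicular to the incline. W sin 37° = 1565 N down-slope; W cos 37° = 2076 N into the surface.
Perpendicular: N = W cos 37° − P sin 2° = 2076 − 32.88 = 2044 N.
Along incline: P cos 2° + f = W sin 37° (friction acts up-slope) → f = 1565 − 941.4 = 623.3 N.
|f| = 623.3 N ≤ μN = 919.6 N, so the block is indeed static.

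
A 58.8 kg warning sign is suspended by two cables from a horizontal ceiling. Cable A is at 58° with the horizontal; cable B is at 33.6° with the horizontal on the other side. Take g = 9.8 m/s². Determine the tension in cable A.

Weight W = 58.8 × 9.8 = 576.2 N acts straight down.
Horizontal: T_A cos 58° = T_B cos 33.6°  →  T_B = 0.6362 T_A.
Vertical: T_A sin 58° + T_B sin 33.6° = 576.2.
Substituting the horizontal relation into the vertical equation gives 1.2 T_A = 576.2, so T_A = 480.1 N.

T_A ≈ 480 N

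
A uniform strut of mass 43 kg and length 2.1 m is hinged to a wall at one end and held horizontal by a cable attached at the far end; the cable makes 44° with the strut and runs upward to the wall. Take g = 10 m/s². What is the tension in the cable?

Take torques about the hinge: T sin 44° · 2.1 = 43×10×1.05 = 451.5 N·m.
So T = 451.5 / (0.6947 × 2.1) = 309.5 N.

T ≈ 310 N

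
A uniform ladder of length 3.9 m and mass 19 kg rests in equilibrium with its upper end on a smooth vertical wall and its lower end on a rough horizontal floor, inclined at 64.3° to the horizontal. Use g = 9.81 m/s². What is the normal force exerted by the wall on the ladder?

N_wall ≈ 44.9 N

Torques about the foot: N_wall · 3.9 sin 64.3° = 19×9.81×1.95 cos 64.3° → N_wall = 44.852 N.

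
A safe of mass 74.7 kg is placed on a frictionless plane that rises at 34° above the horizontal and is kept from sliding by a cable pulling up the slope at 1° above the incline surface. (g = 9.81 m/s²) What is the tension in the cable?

Take axes along and perpendicular to the incline. Weight components: W sin 34° = 409.8 N down-slope, W cos 34° = 607.5 N into the surface.
Along incline: T cos 1° = W sin 34° → T = 409.8 N.
Perpendicular: N = W cos 34° − T sin 1° = 600.4 N.

T ≈ 410 N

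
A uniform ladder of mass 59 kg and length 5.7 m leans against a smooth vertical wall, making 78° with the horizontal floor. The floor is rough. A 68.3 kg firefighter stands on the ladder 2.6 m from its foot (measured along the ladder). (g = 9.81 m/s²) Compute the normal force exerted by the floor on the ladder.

N_floor ≈ 1250 N

ΣF_y = 0: N_floor = 59×9.81 + 68.3×9.81 = 1248.8 N.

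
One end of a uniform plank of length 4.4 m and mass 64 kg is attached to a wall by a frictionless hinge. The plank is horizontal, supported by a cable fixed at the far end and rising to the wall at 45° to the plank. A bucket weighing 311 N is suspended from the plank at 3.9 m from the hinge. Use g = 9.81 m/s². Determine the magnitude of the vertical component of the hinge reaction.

Take torques about the hinge: T sin 45° · 4.4 = 64×9.81×2.2 + 311×3.9 = 2594.1 N·m.
So T = 2594.1 / (0.7071 × 4.4) = 833.79 N.
ΣF_y = 0: H_y = (64×9.81 + 311) − T sin 45° = 938.84 − 589.58 = 349.26 N.

|H_y| ≈ 349 N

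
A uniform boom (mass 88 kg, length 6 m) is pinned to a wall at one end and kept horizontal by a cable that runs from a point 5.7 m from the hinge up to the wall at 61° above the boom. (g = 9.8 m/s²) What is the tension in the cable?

T ≈ 519 N

Take torques about the hinge: T sin 61° · 5.7 = 88×9.8×3 = 2587.2 N·m.
So T = 2587.2 / (0.8746 × 5.7) = 518.96 N.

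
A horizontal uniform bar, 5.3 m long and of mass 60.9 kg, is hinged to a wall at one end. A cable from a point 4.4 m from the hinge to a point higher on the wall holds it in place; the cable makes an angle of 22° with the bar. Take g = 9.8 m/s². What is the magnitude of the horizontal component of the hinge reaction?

Take torques about the hinge: T sin 22° · 4.4 = 60.9×9.8×2.65 = 1581.6 N·m.
So T = 1581.6 / (0.3746 × 4.4) = 959.54 N.
ΣF_x = 0: H_x = T cos 22° = 889.67 N.

H_x ≈ 890 N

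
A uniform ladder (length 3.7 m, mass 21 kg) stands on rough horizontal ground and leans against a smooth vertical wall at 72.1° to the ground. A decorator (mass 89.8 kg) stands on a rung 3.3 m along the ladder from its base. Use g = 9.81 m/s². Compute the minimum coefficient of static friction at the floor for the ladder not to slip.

μ_min ≈ 0.264

ΣF_y = 0: N_floor = 21×9.81 + 89.8×9.81 = 1086.9 N.
Torques about the foot: N_wall · 3.7 sin 72.1° = 21×9.81×1.85 cos 72.1° + 89.8×9.81×3.3 cos 72.1° → N_wall = 287.04 N.
ΣF_x = 0: f_floor = N_wall = 287.04 N.
μ_min = f_floor / N_floor = 287.04 / 1086.9 = 0.2641.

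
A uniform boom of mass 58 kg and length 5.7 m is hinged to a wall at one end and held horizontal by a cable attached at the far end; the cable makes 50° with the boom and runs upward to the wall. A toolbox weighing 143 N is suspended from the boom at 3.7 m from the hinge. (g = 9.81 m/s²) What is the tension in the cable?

Take torques about the hinge: T sin 50° · 5.7 = 58×9.81×2.85 + 143×3.7 = 2150.7 N·m.
So T = 2150.7 / (0.7660 × 5.7) = 492.55 N.

T ≈ 493 N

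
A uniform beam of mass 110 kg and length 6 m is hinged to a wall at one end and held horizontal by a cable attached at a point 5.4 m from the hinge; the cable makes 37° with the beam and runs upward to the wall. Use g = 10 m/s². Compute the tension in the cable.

T ≈ 1020 N

Take torques about the hinge: T sin 37° · 5.4 = 110×10×3 = 3300 N·m.
So T = 3300 / (0.6018 × 5.4) = 1015.4 N.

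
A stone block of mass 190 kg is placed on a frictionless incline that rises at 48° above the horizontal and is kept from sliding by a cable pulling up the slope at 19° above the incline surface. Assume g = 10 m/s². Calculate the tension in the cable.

T ≈ 1490 N

Take axes along and perpendicular to the incline. Weight components: W sin 48° = 1412 N down-slope, W cos 48° = 1271 N into the surface.
Along incline: T cos 19° = W sin 48° → T = 1493 N.
Perpendicular: N = W cos 48° − T sin 19° = 785.2 N.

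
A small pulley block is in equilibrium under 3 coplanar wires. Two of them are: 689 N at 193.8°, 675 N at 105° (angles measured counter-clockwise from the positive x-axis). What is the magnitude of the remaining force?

F ≈ 975 N

Sum the known components: ΣF_x = -843.8 N, ΣF_y = 487.7 N.
For equilibrium the remaining force must supply (−ΣF_x, −ΣF_y) = (843.8, -487.7) N.
Magnitude = √((843.8)² + (-487.7)²) = 974.6 N; direction = atan2(-487.7, 843.8) = 330.0°.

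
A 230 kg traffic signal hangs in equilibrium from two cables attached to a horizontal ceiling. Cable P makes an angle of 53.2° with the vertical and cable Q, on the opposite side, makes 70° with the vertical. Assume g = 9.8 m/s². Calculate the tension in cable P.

T_P ≈ 2530 N

Angles from the horizontal: cable P is 90° − 53.2° = 36.8°, cable Q is 90° − 70° = 20°.
Weight W = 230 × 9.8 = 2254 N acts straight down.
Horizontal: T_P cos 36.8° = T_Q cos 20°  →  T_Q = 0.8521 T_P.
Vertical: T_P sin 36.8° + T_Q sin 20° = 2254.
Substituting the horizontal relation into the vertical equation gives 0.8905 T_P = 2254, so T_P = 2531 N.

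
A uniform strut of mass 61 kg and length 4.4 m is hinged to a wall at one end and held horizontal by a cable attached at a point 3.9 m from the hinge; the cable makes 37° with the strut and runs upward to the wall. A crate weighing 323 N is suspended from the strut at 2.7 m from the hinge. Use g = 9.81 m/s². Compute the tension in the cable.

Take torques about the hinge: T sin 37° · 3.9 = 61×9.81×2.2 + 323×2.7 = 2188.6 N·m.
So T = 2188.6 / (0.6018 × 3.9) = 932.48 N.

T ≈ 932 N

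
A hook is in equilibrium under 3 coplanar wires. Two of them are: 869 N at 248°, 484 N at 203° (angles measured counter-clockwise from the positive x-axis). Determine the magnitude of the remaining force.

Sum the known components: ΣF_x = -771.1 N, ΣF_y = -994.8 N.
For equilibrium the remaining force must supply (−ΣF_x, −ΣF_y) = (771.1, 994.8) N.
Magnitude = √((771.1)² + (994.8)²) = 1259 N; direction = atan2(994.8, 771.1) = 52.2°.

F ≈ 1260 N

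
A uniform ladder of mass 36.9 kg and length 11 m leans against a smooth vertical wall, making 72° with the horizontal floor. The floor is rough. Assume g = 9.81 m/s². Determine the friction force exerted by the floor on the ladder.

f ≈ 58.8 N

Torques about the foot: N_wall · 11 sin 72° = 36.9×9.81×5.5 cos 72° → N_wall = 58.809 N.
ΣF_x = 0: f_floor = N_wall = 58.809 N.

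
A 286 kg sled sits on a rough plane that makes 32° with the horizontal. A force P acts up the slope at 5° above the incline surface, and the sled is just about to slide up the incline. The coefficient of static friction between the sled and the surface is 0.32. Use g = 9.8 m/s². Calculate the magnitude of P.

P ≈ 2190 N

On the verge of sliding up the incline, friction equals μN and acts down the slope.
Perpendicular: N + P sin 5° = W cos 32° = 2377 N.
Along incline: P cos 5° = W sin 32° + μN  with W sin 32° = 1485 N.
Solving the pair for P and N: P = 2193 N, N = 2186 N (and f = μN = 699.4 N).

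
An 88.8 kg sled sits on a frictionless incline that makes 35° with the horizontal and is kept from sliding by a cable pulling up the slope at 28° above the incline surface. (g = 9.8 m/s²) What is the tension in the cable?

T ≈ 565 N

Take axes along and perpendicular to the incline. Weight components: W sin 35° = 499.1 N down-slope, W cos 35° = 712.9 N into the surface.
Along incline: T cos 28° = W sin 35° → T = 565.3 N.
Perpendicular: N = W cos 35° − T sin 28° = 447.5 N.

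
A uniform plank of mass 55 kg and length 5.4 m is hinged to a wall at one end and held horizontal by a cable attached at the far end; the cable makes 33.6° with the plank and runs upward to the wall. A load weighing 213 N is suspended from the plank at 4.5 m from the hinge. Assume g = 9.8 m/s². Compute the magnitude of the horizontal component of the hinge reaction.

Take torques about the hinge: T sin 33.6° · 5.4 = 55×9.8×2.7 + 213×4.5 = 2413.8 N·m.
So T = 2413.8 / (0.5534 × 5.4) = 807.75 N.
ΣF_x = 0: H_x = T cos 33.6° = 672.79 N.

H_x ≈ 673 N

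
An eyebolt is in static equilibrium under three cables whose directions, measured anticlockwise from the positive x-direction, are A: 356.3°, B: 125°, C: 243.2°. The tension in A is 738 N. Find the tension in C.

Resolve: ΣF_x = 738 cos 356.3° + T_B cos 125° + T_C cos 243.2° = 0.
        ΣF_y = 738 sin 356.3° + T_B sin 125° + T_C sin 243.2° = 0.
The known terms sum to (736.5, -47.62) N, so -0.5736 T_B − 0.4509 T_C = -736.5 and 0.8192 T_B − 0.8926 T_C = 47.62.
Solving simultaneously: T_B = 770.3 N, T_C = 653.5 N.

T_C ≈ 654 N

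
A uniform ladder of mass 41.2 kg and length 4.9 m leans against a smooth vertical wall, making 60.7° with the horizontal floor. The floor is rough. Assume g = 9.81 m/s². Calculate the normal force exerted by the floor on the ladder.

N_floor ≈ 404 N

ΣF_y = 0: N_floor = 41.2×9.81 = 404.17 N.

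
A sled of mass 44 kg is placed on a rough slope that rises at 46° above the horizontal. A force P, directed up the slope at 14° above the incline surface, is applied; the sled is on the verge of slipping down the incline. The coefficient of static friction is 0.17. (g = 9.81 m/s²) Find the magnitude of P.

On the verge of sliding down the incline, friction equals μN and acts up the slope.
Perpendicular: N + P sin 14° = W cos 46° = 299.8 N.
Along incline: P cos 14° + μN = W sin 46° with W sin 46° = 310.5 N.
Solving the pair for P and N: P = 279.3 N, N = 232.3 N (and f = μN = 39.49 N).

P ≈ 279 N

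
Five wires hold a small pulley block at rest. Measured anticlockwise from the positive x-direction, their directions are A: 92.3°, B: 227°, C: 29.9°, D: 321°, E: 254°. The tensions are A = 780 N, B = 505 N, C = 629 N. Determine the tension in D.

Resolve: ΣF_x = 780 cos 92.3° + 505 cos 227° + 629 cos 29.9° + T_D cos 321° + T_E cos 254° = 0.
        ΣF_y = 780 sin 92.3° + 505 sin 227° + 629 sin 29.9° + T_D sin 321° + T_E sin 254° = 0.
The known terms sum to (169.6, 723.6) N, so 0.7771 T_D − 0.2756 T_E = -169.6 and -0.6293 T_D − 0.9613 T_E = -723.6.
Solving simultaneously: T_D = 39.60 N, T_E = 726.8 N.

T_D ≈ 39.6 N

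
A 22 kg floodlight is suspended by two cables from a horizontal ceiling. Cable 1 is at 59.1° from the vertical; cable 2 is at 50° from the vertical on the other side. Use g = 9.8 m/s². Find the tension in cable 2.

Angles from the horizontal: cable 1 is 90° − 59.1° = 30.9°, cable 2 is 90° − 50° = 40°.
Weight W = 22 × 9.8 = 215.6 N acts straight down.
Horizontal: T_1 cos 30.9° = T_2 cos 40°  →  T_1 = 0.8928 T_2.
Vertical: T_1 sin 30.9° + T_2 sin 40° = 215.6.
Substituting the horizontal relation into the vertical equation gives 1.101 T_2 = 215.6, so T_2 = 195.8 N.

T_2 ≈ 196 N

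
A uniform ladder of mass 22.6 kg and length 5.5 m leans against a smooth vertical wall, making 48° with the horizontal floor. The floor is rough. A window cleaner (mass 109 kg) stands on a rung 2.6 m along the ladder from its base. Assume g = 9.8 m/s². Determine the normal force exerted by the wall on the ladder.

Torques about the foot: N_wall · 5.5 sin 48° = 22.6×9.8×2.75 cos 48° + 109×9.8×2.6 cos 48° → N_wall = 554.39 N.

N_wall ≈ 554 N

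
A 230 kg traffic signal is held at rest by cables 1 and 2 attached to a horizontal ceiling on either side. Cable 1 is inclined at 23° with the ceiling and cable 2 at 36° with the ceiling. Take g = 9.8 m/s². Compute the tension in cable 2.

T_2 ≈ 2420 N

Weight W = 230 × 9.8 = 2254 N acts straight down.
Horizontal: T_1 cos 23° = T_2 cos 36°  →  T_1 = 0.8789 T_2.
Vertical: T_1 sin 23° + T_2 sin 36° = 2254.
Substituting the horizontal relation into the vertical equation gives 0.9312 T_2 = 2254, so T_2 = 2421 N.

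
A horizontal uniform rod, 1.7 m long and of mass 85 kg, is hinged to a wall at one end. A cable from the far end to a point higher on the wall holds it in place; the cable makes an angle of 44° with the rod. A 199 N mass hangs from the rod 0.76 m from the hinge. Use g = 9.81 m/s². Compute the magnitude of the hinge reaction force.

Take torques about the hinge: T sin 44° · 1.7 = 85×9.81×0.85 + 199×0.76 = 860.01 N·m.
So T = 860.01 / (0.6947 × 1.7) = 728.26 N.
ΣF_x = 0: H_x = T cos 44° = 523.86 N.
ΣF_y = 0: H_y = (85×9.81 + 199) − T sin 44° = 1032.8 − 505.89 = 526.96 N.
|H| = √(H_x² + H_y²) = √((523.86)² + (526.96)²) = 743.05 N.

|H| ≈ 743 N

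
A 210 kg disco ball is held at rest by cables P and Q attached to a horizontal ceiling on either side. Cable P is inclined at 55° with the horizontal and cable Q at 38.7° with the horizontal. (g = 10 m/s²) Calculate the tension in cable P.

Weight W = 210 × 10 = 2100 N acts straight down.
Horizontal: T_P cos 55° = T_Q cos 38.7°  →  T_Q = 0.7349 T_P.
Vertical: T_P sin 55° + T_Q sin 38.7° = 2100.
Substituting the horizontal relation into the vertical equation gives 1.279 T_P = 2100, so T_P = 1642 N.

T_P ≈ 1640 N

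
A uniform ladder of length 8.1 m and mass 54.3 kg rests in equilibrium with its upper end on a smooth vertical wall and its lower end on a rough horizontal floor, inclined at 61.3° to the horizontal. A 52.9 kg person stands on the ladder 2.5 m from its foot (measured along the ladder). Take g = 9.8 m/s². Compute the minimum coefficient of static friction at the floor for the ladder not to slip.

μ_min ≈ 0.222

ΣF_y = 0: N_floor = 54.3×9.8 + 52.9×9.8 = 1050.6 N.
Torques about the foot: N_wall · 8.1 sin 61.3° = 54.3×9.8×4.05 cos 61.3° + 52.9×9.8×2.5 cos 61.3° → N_wall = 233.27 N.
ΣF_x = 0: f_floor = N_wall = 233.27 N.
μ_min = f_floor / N_floor = 233.27 / 1050.6 = 0.222.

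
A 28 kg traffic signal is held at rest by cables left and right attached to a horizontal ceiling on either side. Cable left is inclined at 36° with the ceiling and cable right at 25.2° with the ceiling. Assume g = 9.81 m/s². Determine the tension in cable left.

Weight W = 28 × 9.81 = 274.7 N acts straight down.
Horizontal: T_left cos 36° = T_right cos 25.2°  →  T_right = 0.8941 T_left.
Vertical: T_left sin 36° + T_right sin 25.2° = 274.7.
Substituting the horizontal relation into the vertical equation gives 0.9685 T_left = 274.7, so T_left = 283.6 N.

T_left ≈ 284 N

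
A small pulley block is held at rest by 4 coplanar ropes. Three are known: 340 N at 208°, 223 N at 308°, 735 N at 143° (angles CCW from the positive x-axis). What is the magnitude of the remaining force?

F ≈ 758 N

Sum the known components: ΣF_x = -749.9 N, ΣF_y = 107 N.
For equilibrium the remaining force must supply (−ΣF_x, −ΣF_y) = (749.9, -107) N.
Magnitude = √((749.9)² + (-107)²) = 757.5 N; direction = atan2(-107, 749.9) = 351.9°.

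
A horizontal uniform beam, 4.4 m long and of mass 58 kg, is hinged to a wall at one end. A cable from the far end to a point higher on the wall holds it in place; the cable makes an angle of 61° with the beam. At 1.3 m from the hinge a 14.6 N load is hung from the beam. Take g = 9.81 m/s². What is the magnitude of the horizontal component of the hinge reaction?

H_x ≈ 160 N

Take torques about the hinge: T sin 61° · 4.4 = 58×9.81×2.2 + 14.6×1.3 = 1270.7 N·m.
So T = 1270.7 / (0.8746 × 4.4) = 330.2 N.
ΣF_x = 0: H_x = T cos 61° = 160.09 N.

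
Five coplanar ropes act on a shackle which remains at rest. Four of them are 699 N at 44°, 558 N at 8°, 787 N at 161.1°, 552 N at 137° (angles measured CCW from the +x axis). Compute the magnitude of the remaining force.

Sum the known components: ΣF_x = -92.89 N, ΣF_y = 1195 N.
For equilibrium the remaining force must supply (−ΣF_x, −ΣF_y) = (92.89, -1195) N.
Magnitude = √((92.89)² + (-1195)²) = 1198 N; direction = atan2(-1195, 92.89) = 274.4°.

F ≈ 1200 N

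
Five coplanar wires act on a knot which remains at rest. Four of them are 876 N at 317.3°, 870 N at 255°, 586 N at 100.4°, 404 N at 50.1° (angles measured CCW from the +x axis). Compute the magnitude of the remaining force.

F ≈ 792 N

Sum the known components: ΣF_x = 572 N, ΣF_y = -548.1 N.
For equilibrium the remaining force must supply (−ΣF_x, −ΣF_y) = (-572, 548.1) N.
Magnitude = √((-572)² + (548.1)²) = 792.2 N; direction = atan2(548.1, -572) = 136.2°.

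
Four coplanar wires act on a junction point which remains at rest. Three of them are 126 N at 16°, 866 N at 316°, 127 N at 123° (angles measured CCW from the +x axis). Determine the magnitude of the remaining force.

Sum the known components: ΣF_x = 674.9 N, ΣF_y = -460.3 N.
For equilibrium the remaining force must supply (−ΣF_x, −ΣF_y) = (-674.9, 460.3) N.
Magnitude = √((-674.9)² + (460.3)²) = 816.9 N; direction = atan2(460.3, -674.9) = 145.7°.

F ≈ 817 N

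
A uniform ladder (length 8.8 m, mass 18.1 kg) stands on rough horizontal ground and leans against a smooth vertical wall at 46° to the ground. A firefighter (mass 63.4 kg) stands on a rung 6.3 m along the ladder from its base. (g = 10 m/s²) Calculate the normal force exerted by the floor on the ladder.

ΣF_y = 0: N_floor = 18.1×10 + 63.4×10 = 815 N.

N_floor ≈ 815 N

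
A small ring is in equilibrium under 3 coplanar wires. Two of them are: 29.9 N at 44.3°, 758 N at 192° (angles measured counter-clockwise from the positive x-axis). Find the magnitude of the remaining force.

F ≈ 733 N

Sum the known components: ΣF_x = -720 N, ΣF_y = -136.7 N.
For equilibrium the remaining force must supply (−ΣF_x, −ΣF_y) = (720, 136.7) N.
Magnitude = √((720)² + (136.7)²) = 732.9 N; direction = atan2(136.7, 720) = 10.8°.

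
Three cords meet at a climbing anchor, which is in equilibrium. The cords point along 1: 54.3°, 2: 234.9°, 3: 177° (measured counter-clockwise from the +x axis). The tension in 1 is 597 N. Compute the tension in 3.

T_3 ≈ 7.38 N

Resolve: ΣF_x = 597 cos 54.3° + T_2 cos 234.9° + T_3 cos 177° = 0.
        ΣF_y = 597 sin 54.3° + T_2 sin 234.9° + T_3 sin 177° = 0.
The known terms sum to (348.4, 484.8) N, so -0.5750 T_2 − 0.9986 T_3 = -348.4 and -0.8181 T_2 + 0.0523 T_3 = -484.8.
Solving simultaneously: T_2 = 593 N, T_3 = 7.380 N.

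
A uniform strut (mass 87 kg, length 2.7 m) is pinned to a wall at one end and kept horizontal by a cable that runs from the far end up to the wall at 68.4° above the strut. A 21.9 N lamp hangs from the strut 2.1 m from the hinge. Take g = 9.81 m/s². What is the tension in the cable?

T ≈ 477 N

Take torques about the hinge: T sin 68.4° · 2.7 = 87×9.81×1.35 + 21.9×2.1 = 1198.2 N·m.
So T = 1198.2 / (0.9298 × 2.7) = 477.28 N.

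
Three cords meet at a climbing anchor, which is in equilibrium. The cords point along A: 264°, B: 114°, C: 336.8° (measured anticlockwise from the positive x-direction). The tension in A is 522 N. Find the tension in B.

T_B ≈ 734 N

Resolve: ΣF_x = 522 cos 264° + T_B cos 114° + T_C cos 336.8° = 0.
        ΣF_y = 522 sin 264° + T_B sin 114° + T_C sin 336.8° = 0.
The known terms sum to (-54.56, -519.1) N, so -0.4067 T_B + 0.9191 T_C = 54.56 and 0.9135 T_B − 0.3939 T_C = 519.1.
Solving simultaneously: T_B = 733.9 N, T_C = 384.1 N.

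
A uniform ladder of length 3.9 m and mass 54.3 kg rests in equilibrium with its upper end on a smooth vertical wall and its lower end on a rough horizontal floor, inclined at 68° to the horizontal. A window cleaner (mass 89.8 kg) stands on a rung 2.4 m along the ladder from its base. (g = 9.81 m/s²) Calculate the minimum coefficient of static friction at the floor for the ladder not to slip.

ΣF_y = 0: N_floor = 54.3×9.81 + 89.8×9.81 = 1413.6 N.
Torques about the foot: N_wall · 3.9 sin 68° = 54.3×9.81×1.95 cos 68° + 89.8×9.81×2.4 cos 68° → N_wall = 326.64 N.
ΣF_x = 0: f_floor = N_wall = 326.64 N.
μ_min = f_floor / N_floor = 326.64 / 1413.6 = 0.2311.

μ_min ≈ 0.231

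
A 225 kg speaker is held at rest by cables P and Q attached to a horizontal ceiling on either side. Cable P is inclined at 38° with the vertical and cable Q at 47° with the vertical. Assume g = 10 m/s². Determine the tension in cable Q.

Angles from the horizontal: cable P is 90° − 38° = 52°, cable Q is 90° − 47° = 43°.
Weight W = 225 × 10 = 2250 N acts straight down.
Horizontal: T_P cos 52° = T_Q cos 43°  →  T_P = 1.188 T_Q.
Vertical: T_P sin 52° + T_Q sin 43° = 2250.
Substituting the horizontal relation into the vertical equation gives 1.618 T_Q = 2250, so T_Q = 1391 N.

T_Q ≈ 1390 N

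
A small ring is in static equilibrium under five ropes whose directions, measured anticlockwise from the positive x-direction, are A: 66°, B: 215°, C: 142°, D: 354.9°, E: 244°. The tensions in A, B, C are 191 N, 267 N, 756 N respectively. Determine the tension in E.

Resolve: ΣF_x = 191 cos 66° + 267 cos 215° + 756 cos 142° + T_D cos 354.9° + T_E cos 244° = 0.
        ΣF_y = 191 sin 66° + 267 sin 215° + 756 sin 142° + T_D sin 354.9° + T_E sin 244° = 0.
The known terms sum to (-736.8, 486.8) N, so 0.9960 T_D − 0.4384 T_E = 736.8 and -0.0889 T_D − 0.8988 T_E = -486.8.
Solving simultaneously: T_D = 937.3 N, T_E = 448.9 N.

T_E ≈ 449 N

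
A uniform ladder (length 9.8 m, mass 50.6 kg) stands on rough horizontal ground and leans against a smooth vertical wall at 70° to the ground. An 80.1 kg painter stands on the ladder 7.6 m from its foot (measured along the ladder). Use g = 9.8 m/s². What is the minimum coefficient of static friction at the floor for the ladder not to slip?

μ_min ≈ 0.243

ΣF_y = 0: N_floor = 50.6×9.8 + 80.1×9.8 = 1280.9 N.
Torques about the foot: N_wall · 9.8 sin 70° = 50.6×9.8×4.9 cos 70° + 80.1×9.8×7.6 cos 70° → N_wall = 311.81 N.
ΣF_x = 0: f_floor = N_wall = 311.81 N.
μ_min = f_floor / N_floor = 311.81 / 1280.9 = 0.2434.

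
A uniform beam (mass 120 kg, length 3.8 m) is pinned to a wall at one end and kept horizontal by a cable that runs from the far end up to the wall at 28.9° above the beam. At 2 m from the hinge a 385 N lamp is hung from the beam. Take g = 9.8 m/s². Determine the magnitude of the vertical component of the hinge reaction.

Take torques about the hinge: T sin 28.9° · 3.8 = 120×9.8×1.9 + 385×2 = 3004.4 N·m.
So T = 3004.4 / (0.4833 × 3.8) = 1636 N.
ΣF_y = 0: H_y = (120×9.8 + 385) − T sin 28.9° = 1561 − 790.63 = 770.37 N.

|H_y| ≈ 770 N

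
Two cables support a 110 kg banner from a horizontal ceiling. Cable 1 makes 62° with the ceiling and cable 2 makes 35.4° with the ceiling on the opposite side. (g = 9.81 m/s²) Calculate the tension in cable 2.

Weight W = 110 × 9.81 = 1079 N acts straight down.
Horizontal: T_1 cos 62° = T_2 cos 35.4°  →  T_1 = 1.736 T_2.
Vertical: T_1 sin 62° + T_2 sin 35.4° = 1079.
Substituting the horizontal relation into the vertical equation gives 2.112 T_2 = 1079, so T_2 = 510.9 N.

T_2 ≈ 511 N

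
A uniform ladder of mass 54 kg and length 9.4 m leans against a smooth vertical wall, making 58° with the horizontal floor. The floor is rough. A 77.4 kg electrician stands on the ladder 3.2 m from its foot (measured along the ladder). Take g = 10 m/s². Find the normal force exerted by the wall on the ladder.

Torques about the foot: N_wall · 9.4 sin 58° = 54×10×4.7 cos 58° + 77.4×10×3.2 cos 58° → N_wall = 333.36 N.

N_wall ≈ 333 N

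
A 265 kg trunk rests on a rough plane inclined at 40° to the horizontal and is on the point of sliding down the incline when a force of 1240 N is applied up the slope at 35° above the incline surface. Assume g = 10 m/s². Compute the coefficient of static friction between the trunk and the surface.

On the verge of sliding down the incline, friction is at its maximum μN and acts up the slope.
Perpendicular to incline: N = W cos 40° − P sin 35° = 2030 − 711.2 = 1319 N.
Along incline: P cos 35° + μN = W sin 40° → μ = (W sin 40° − P cos 35°) / N = 0.5214.

μ ≈ 0.521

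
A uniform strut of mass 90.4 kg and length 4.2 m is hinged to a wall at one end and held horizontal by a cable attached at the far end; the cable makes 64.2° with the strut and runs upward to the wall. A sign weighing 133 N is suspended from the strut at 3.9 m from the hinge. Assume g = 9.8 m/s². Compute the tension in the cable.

T ≈ 629 N

Take torques about the hinge: T sin 64.2° · 4.2 = 90.4×9.8×2.1 + 133×3.9 = 2379.1 N·m.
So T = 2379.1 / (0.9003 × 4.2) = 629.18 N.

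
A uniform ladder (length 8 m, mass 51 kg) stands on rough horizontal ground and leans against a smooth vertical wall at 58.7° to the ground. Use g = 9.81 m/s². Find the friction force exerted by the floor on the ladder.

f ≈ 152 N

Torques about the foot: N_wall · 8 sin 58.7° = 51×9.81×4 cos 58.7° → N_wall = 152.1 N.
ΣF_x = 0: f_floor = N_wall = 152.1 N.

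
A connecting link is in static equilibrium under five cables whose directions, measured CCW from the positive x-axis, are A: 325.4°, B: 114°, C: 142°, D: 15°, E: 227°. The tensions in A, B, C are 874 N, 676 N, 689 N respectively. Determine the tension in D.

T_D ≈ 838 N

Resolve: ΣF_x = 874 cos 325.4° + 676 cos 114° + 689 cos 142° + T_D cos 15° + T_E cos 227° = 0.
        ΣF_y = 874 sin 325.4° + 676 sin 114° + 689 sin 142° + T_D sin 15° + T_E sin 227° = 0.
The known terms sum to (-98.47, 545.5) N, so 0.9659 T_D − 0.6820 T_E = 98.47 and 0.2588 T_D − 0.7314 T_E = -545.5.
Solving simultaneously: T_D = 837.9 N, T_E = 1042 N.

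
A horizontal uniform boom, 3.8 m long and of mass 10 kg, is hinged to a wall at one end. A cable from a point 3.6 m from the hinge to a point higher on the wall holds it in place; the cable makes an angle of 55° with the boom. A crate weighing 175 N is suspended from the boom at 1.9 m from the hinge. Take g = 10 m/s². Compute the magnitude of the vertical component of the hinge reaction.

|H_y| ≈ 130 N

Take torques about the hinge: T sin 55° · 3.6 = 10×10×1.9 + 175×1.9 = 522.5 N·m.
So T = 522.5 / (0.8192 × 3.6) = 177.18 N.
ΣF_y = 0: H_y = (10×10 + 175) − T sin 55° = 275 − 145.14 = 129.86 N.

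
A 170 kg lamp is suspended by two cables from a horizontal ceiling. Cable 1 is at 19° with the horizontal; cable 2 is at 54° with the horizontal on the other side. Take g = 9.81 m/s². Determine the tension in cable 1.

T_1 ≈ 1030 N

Weight W = 170 × 9.81 = 1668 N acts straight down.
Horizontal: T_1 cos 19° = T_2 cos 54°  →  T_2 = 1.609 T_1.
Vertical: T_1 sin 19° + T_2 sin 54° = 1668.
Substituting the horizontal relation into the vertical equation gives 1.627 T_1 = 1668, so T_1 = 1025 N.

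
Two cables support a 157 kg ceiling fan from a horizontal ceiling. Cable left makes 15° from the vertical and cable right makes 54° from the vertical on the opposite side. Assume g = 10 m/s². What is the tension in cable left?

Angles from the horizontal: cable left is 90° − 15° = 75°, cable right is 90° − 54° = 36°.
Weight W = 157 × 10 = 1570 N acts straight down.
Horizontal: T_left cos 75° = T_right cos 36°  →  T_right = 0.3199 T_left.
Vertical: T_left sin 75° + T_right sin 36° = 1570.
Substituting the horizontal relation into the vertical equation gives 1.154 T_left = 1570, so T_left = 1361 N.

T_left ≈ 1360 N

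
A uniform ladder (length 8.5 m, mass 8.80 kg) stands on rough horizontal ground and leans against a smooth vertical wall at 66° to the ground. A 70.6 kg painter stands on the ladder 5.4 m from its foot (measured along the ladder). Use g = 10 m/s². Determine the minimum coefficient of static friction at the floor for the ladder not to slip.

μ_min ≈ 0.276

ΣF_y = 0: N_floor = 8.80×10 + 70.6×10 = 794 N.
Torques about the foot: N_wall · 8.5 sin 66° = 8.80×10×4.25 cos 66° + 70.6×10×5.4 cos 66° → N_wall = 219.28 N.
ΣF_x = 0: f_floor = N_wall = 219.28 N.
μ_min = f_floor / N_floor = 219.28 / 794 = 0.2762.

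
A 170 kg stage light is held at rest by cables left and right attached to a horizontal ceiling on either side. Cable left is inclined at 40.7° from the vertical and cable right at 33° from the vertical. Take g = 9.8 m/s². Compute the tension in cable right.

Angles from the horizontal: cable left is 90° − 40.7° = 49.3°, cable right is 90° − 33° = 57°.
Weight W = 170 × 9.8 = 1666 N acts straight down.
Horizontal: T_left cos 49.3° = T_right cos 57°  →  T_left = 0.8352 T_right.
Vertical: T_left sin 49.3° + T_right sin 57° = 1666.
Substituting the horizontal relation into the vertical equation gives 1.472 T_right = 1666, so T_right = 1132 N.

T_right ≈ 1130 N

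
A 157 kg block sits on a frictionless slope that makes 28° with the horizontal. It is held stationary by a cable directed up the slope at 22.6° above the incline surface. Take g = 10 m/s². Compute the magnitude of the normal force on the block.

N ≈ 1080 N

Take axes along and perpendicular to the incline. Weight components: W sin 28° = 737.1 N down-slope, W cos 28° = 1386 N into the surface.
Along incline: T cos 22.6° = W sin 28° → T = 798.4 N.
Perpendicular: N = W cos 28° − T sin 22.6° = 1079 N.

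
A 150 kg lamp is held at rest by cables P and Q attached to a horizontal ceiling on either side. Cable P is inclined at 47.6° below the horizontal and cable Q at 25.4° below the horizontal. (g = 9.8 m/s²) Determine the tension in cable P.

T_P ≈ 1390 N

Weight W = 150 × 9.8 = 1470 N acts straight down.
Horizontal: T_P cos 47.6° = T_Q cos 25.4°  →  T_Q = 0.7465 T_P.
Vertical: T_P sin 47.6° + T_Q sin 25.4° = 1470.
Substituting the horizontal relation into the vertical equation gives 1.059 T_P = 1470, so T_P = 1389 N.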